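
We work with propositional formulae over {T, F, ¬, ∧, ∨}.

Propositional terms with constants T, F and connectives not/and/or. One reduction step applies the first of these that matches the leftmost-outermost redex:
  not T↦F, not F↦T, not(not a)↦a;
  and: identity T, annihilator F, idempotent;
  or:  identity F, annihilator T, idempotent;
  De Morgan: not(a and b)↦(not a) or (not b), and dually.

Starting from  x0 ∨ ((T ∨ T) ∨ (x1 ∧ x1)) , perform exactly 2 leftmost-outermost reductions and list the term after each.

  start: x0 ∨ ((T ∨ T) ∨ (x1 ∧ x1))
  [1] x0 ∨ (T ∨ (x1 ∧ x1))
  [2] x0 ∨ T

Answer: after 2 steps: x0 ∨ T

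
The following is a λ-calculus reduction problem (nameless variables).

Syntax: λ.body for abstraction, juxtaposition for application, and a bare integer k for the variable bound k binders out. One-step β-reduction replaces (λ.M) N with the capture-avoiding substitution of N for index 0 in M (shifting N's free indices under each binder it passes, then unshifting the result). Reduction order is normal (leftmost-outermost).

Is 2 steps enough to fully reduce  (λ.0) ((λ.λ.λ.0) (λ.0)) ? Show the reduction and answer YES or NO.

  start: (λ.0) ((λ.λ.λ.0) (λ.0))
  step 1: (λ.λ.λ.0) (λ.0)
  step 2: λ.λ.0

Answer: YES — reaches normal form λ.λ.0 in 2 ≤ 2 steps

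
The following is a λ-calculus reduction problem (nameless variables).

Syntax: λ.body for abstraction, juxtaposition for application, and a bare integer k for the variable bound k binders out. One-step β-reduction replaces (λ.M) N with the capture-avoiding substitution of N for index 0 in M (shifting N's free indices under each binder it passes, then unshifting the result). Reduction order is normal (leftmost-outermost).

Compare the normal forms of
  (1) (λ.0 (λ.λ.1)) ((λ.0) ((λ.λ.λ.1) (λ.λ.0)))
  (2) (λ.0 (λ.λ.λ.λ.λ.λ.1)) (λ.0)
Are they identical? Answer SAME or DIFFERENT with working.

Answer: DIFFERENT — A ⇓ λ.λ.λ.1, B ⇓ λ.λ.λ.λ.λ.λ.1

Working:
Term A:
  start: (λ.0 (λ.λ.1)) ((λ.0) ((λ.λ.λ.1) (λ.λ.0)))
  step 1: (λ.0) ((λ.λ.λ.1) (λ.λ.0)) (λ.λ.1)
  step 2: (λ.λ.λ.1) (λ.λ.0) (λ.λ.1)
  step 3: (λ.λ.1) (λ.λ.1)
  step 4: λ.λ.λ.1

Term B:
  start: (λ.0 (λ.λ.λ.λ.λ.λ.1)) (λ.0)
  step 1: (λ.0) (λ.λ.λ.λ.λ.λ.1)
  step 2: λ.λ.λ.λ.λ.λ.1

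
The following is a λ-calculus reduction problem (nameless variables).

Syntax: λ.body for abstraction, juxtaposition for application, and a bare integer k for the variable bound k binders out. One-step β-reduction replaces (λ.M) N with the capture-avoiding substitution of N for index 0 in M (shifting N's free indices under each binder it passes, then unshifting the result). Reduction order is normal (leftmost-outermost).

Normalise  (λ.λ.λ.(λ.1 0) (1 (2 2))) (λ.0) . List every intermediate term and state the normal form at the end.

Answer: normal form = λ.λ.0 (1 (λ.0))  (in 3 steps)

Derivation:
  start: (λ.λ.λ.(λ.1 0) (1 (2 2))) (λ.0)
  →1  λ.λ.(λ.1 0) (1 ((λ.0) (λ.0)))
  →2  λ.λ.0 (1 ((λ.0) (λ.0)))
  →3  λ.λ.0 (1 (λ.0))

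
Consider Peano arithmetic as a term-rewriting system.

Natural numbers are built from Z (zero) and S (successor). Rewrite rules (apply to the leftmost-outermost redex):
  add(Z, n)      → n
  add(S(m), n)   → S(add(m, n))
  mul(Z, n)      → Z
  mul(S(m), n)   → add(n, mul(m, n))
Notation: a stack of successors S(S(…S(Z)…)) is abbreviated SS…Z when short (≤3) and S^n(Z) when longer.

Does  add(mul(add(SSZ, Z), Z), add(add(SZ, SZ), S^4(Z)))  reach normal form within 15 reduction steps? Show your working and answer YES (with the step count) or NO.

Answer: YES — reaches normal form S^6(Z) in 14 ≤ 15 steps

Derivation:
  start: add(mul(add(SSZ, Z), Z), add(add(SZ, SZ), S^4(Z)))
  →1  add(mul(S(add(SZ, Z)), Z), add(add(SZ, SZ), S^4(Z)))
  →2  add(add(Z, mul(add(SZ, Z), Z)), add(add(SZ, SZ), S^4(Z)))
  →3  add(mul(add(SZ, Z), Z), add(add(SZ, SZ), S^4(Z)))
  →4  add(mul(S(add(Z, Z)), Z), add(add(SZ, SZ), S^4(Z)))
  →5  add(add(Z, mul(add(Z, Z), Z)), add(add(SZ, SZ), S^4(Z)))
  →6  add(mul(add(Z, Z), Z), add(add(SZ, SZ), S^4(Z)))
  →7  add(mul(Z, Z), add(add(SZ, SZ), S^4(Z)))
  →8  add(Z, add(add(SZ, SZ), S^4(Z)))
  →9  add(add(SZ, SZ), S^4(Z))
  →10  add(S(add(Z, SZ)), S^4(Z))
  →11  S(add(add(Z, SZ), S^4(Z)))
  →12  S(add(SZ, S^4(Z)))
  →13  S(S(add(Z, S^4(Z))))
  →14  S^6(Z)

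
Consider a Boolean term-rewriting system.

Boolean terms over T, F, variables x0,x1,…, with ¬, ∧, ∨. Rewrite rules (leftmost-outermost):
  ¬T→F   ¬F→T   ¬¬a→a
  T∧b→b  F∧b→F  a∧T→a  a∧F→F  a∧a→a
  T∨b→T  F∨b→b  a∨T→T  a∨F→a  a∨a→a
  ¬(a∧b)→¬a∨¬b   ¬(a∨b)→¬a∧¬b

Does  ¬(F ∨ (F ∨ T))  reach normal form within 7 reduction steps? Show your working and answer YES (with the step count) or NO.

Answer: YES — reaches normal form F in 7 ≤ 7 steps

Reduction:
  start: ¬(F ∨ (F ∨ T))
  →1  ¬F ∧ ¬(F ∨ T)
  →2  T ∧ ¬(F ∨ T)
  →3  ¬(F ∨ T)
  →4  ¬F ∧ ¬T
  →5  T ∧ ¬T
  →6  ¬T
  →7  F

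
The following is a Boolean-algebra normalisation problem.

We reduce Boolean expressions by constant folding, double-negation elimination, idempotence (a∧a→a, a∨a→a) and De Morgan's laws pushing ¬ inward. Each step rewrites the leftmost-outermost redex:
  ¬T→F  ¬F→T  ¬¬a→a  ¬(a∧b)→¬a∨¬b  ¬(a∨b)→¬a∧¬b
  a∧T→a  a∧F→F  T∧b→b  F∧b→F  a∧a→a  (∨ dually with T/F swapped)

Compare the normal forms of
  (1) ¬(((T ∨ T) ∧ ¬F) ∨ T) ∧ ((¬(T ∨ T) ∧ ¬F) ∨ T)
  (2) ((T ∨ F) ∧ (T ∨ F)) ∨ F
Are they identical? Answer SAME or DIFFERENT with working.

Term A:
  start: ¬(((T ∨ T) ∧ ¬F) ∨ T) ∧ ((¬(T ∨ T) ∧ ¬F) ∨ T)
  [1] (¬((T ∨ T) ∧ ¬F) ∧ ¬T) ∧ ((¬(T ∨ T) ∧ ¬F) ∨ T)
  [2] ((¬(T ∨ T) ∨ ¬¬F) ∧ ¬T) ∧ ((¬(T ∨ T) ∧ ¬F) ∨ T)
  [3] (((¬T ∧ ¬T) ∨ ¬¬F) ∧ ¬T) ∧ ((¬(T ∨ T) ∧ ¬F) ∨ T)
  [4] ((¬T ∨ ¬¬F) ∧ ¬T) ∧ ((¬(T ∨ T) ∧ ¬F) ∨ T)
  [5] ((F ∨ ¬¬F) ∧ ¬T) ∧ ((¬(T ∨ T) ∧ ¬F) ∨ T)
  [6] (¬¬F ∧ ¬T) ∧ ((¬(T ∨ T) ∧ ¬F) ∨ T)
  [7] (F ∧ ¬T) ∧ ((¬(T ∨ T) ∧ ¬F) ∨ T)
  [8] F ∧ ((¬(T ∨ T) ∧ ¬F) ∨ T)
  [9] F

Term B:
  start: ((T ∨ F) ∧ (T ∨ F)) ∨ F
  [1] (T ∨ F) ∧ (T ∨ F)
  [2] T ∨ F
  [3] T

Answer: DIFFERENT — A ⇓ F, B ⇓ T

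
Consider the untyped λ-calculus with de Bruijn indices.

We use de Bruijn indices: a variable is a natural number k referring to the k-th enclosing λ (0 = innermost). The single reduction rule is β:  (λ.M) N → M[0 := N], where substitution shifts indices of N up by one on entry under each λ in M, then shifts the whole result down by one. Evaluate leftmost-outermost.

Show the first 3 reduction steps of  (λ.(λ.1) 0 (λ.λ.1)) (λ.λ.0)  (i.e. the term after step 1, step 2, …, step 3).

  start: (λ.(λ.1) 0 (λ.λ.1)) (λ.λ.0)
  →1  (λ.λ.λ.0) (λ.λ.0) (λ.λ.1)
  →2  (λ.λ.0) (λ.λ.1)
  →3  λ.0

Answer: after 3 steps: λ.0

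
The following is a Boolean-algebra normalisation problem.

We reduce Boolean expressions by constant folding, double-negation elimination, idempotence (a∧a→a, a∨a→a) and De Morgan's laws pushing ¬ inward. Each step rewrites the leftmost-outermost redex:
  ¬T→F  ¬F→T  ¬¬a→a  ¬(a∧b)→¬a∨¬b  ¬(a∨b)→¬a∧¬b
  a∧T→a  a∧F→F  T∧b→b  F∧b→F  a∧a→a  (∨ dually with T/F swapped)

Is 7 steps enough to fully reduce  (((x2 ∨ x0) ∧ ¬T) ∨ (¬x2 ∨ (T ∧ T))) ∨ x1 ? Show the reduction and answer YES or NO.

Answer: YES — reaches normal form T in 6 ≤ 7 steps

Working:
  start: (((x2 ∨ x0) ∧ ¬T) ∨ (¬x2 ∨ (T ∧ T))) ∨ x1
  [1] (((x2 ∨ x0) ∧ F) ∨ (¬x2 ∨ (T ∧ T))) ∨ x1
  [2] (F ∨ (¬x2 ∨ (T ∧ T))) ∨ x1
  [3] (¬x2 ∨ (T ∧ T)) ∨ x1
  [4] (¬x2 ∨ T) ∨ x1
  [5] T ∨ x1
  [6] T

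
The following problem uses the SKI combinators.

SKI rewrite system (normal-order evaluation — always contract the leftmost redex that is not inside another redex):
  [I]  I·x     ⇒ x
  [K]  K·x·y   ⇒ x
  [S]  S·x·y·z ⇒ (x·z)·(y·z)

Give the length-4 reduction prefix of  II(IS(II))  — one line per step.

  start: II(IS(II))
  [1] I(IS(II))
  [2] IS(II)
  [3] S(II)
  [4] SI

Answer: after 4 steps: SI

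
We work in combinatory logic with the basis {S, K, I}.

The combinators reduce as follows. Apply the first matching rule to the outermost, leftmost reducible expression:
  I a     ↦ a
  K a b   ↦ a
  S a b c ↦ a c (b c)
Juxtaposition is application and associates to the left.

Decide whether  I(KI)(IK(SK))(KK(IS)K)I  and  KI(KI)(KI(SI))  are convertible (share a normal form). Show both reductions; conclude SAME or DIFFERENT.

Answer: DIFFERENT — A ⇓ K, B ⇓ I

Working:
Term A:
  start: I(KI)(IK(SK))(KK(IS)K)I
  step 1: KI(IK(SK))(KK(IS)K)I
  step 2: I(KK(IS)K)I
  step 3: KK(IS)KI
  step 4: KKI
  step 5: K

Term B:
  start: KI(KI)(KI(SI))
  step 1: I(KI(SI))
  step 2: KI(SI)
  step 3: I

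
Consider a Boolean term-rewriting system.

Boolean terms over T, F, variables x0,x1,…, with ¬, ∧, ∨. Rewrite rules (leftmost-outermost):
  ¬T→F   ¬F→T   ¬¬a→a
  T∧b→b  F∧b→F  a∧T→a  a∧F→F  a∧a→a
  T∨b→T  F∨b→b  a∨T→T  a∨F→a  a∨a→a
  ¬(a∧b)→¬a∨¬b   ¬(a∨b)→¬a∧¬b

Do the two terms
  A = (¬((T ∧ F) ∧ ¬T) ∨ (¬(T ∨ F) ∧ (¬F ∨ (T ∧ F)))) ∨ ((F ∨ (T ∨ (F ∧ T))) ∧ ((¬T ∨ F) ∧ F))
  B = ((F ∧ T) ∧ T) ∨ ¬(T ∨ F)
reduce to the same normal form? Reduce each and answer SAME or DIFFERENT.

Term A:
  start: (¬((T ∧ F) ∧ ¬T) ∨ (¬(T ∨ F) ∧ (¬F ∨ (T ∧ F)))) ∨ ((F ∨ (T ∨ (F ∧ T))) ∧ ((¬T ∨ F) ∧ F))
  step 1: ((¬(T ∧ F) ∨ ¬¬T) ∨ (¬(T ∨ F) ∧ (¬F ∨ (T ∧ F)))) ∨ ((F ∨ (T ∨ (F ∧ T))) ∧ ((¬T ∨ F) ∧ F))
  step 2: (((¬T ∨ ¬F) ∨ ¬¬T) ∨ (¬(T ∨ F) ∧ (¬F ∨ (T ∧ F)))) ∨ ((F ∨ (T ∨ (F ∧ T))) ∧ ((¬T ∨ F) ∧ F))
  step 3: (((F ∨ ¬F) ∨ ¬¬T) ∨ (¬(T ∨ F) ∧ (¬F ∨ (T ∧ F)))) ∨ ((F ∨ (T ∨ (F ∧ T))) ∧ ((¬T ∨ F) ∧ F))
  step 4: ((¬F ∨ ¬¬T) ∨ (¬(T ∨ F) ∧ (¬F ∨ (T ∧ F)))) ∨ ((F ∨ (T ∨ (F ∧ T))) ∧ ((¬T ∨ F) ∧ F))
  step 5: ((T ∨ ¬¬T) ∨ (¬(T ∨ F) ∧ (¬F ∨ (T ∧ F)))) ∨ ((F ∨ (T ∨ (F ∧ T))) ∧ ((¬T ∨ F) ∧ F))
  step 6: (T ∨ (¬(T ∨ F) ∧ (¬F ∨ (T ∧ F)))) ∨ ((F ∨ (T ∨ (F ∧ T))) ∧ ((¬T ∨ F) ∧ F))
  step 7: T ∨ ((F ∨ (T ∨ (F ∧ T))) ∧ ((¬T ∨ F) ∧ F))
  step 8: T

Term B:
  start: ((F ∧ T) ∧ T) ∨ ¬(T ∨ F)
  step 1: (F ∧ T) ∨ ¬(T ∨ F)
  step 2: F ∨ ¬(T ∨ F)
  step 3: ¬(T ∨ F)
  step 4: ¬T ∧ ¬F
  step 5: F ∧ ¬F
  step 6: F

Answer: DIFFERENT — A ⇓ T, B ⇓ F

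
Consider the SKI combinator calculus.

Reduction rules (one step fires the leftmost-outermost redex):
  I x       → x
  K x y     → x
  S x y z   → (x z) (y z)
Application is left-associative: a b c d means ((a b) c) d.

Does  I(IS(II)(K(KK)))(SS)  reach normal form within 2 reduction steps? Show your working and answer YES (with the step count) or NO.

  start: I(IS(II)(K(KK)))(SS)
  [1] IS(II)(K(KK))(SS)
  [2] S(II)(K(KK))(SS)

Answer: NO — after 2 steps the term is S(II)(K(KK))(SS), not yet normal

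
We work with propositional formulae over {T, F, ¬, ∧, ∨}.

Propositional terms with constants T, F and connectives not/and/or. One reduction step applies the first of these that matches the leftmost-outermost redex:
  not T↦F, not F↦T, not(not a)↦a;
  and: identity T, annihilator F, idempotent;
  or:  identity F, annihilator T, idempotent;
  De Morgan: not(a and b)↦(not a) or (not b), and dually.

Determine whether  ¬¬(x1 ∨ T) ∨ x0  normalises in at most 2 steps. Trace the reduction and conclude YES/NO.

Answer: NO — after 2 steps the term is T ∨ x0, not yet normal

Working:
  start: ¬¬(x1 ∨ T) ∨ x0
  [1] (x1 ∨ T) ∨ x0
  [2] T ∨ x0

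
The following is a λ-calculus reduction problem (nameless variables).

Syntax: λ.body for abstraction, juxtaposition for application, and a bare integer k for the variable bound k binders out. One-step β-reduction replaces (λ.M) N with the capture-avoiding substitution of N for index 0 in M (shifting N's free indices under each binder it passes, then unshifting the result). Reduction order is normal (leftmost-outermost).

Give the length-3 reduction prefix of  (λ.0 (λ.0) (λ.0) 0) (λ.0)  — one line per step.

Answer: after 3 steps: (λ.0) (λ.0)

Working:
  start: (λ.0 (λ.0) (λ.0) 0) (λ.0)
  [1] (λ.0) (λ.0) (λ.0) (λ.0)
  [2] (λ.0) (λ.0) (λ.0)
  [3] (λ.0) (λ.0)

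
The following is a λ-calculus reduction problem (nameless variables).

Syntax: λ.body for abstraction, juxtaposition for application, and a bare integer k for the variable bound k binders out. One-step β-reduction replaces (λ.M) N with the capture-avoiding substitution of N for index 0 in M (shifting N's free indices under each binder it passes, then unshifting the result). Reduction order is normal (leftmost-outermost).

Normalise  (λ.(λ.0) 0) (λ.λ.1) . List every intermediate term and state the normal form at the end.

  start: (λ.(λ.0) 0) (λ.λ.1)
  →1  (λ.0) (λ.λ.1)
  →2  λ.λ.1

Answer: normal form = λ.λ.1  (in 2 steps)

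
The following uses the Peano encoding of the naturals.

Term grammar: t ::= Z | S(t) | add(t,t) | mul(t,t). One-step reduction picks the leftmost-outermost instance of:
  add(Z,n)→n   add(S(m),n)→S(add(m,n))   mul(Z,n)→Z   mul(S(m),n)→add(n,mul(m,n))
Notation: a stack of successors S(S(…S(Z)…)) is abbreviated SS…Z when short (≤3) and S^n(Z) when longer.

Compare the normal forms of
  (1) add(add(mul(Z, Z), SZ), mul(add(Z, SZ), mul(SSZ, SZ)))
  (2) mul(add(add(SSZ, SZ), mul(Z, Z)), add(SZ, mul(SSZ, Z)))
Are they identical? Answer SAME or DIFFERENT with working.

Answer: SAME — A ⇓ SSSZ, B ⇓ SSSZ

Working:
Term A:
  start: add(add(mul(Z, Z), SZ), mul(add(Z, SZ), mul(SSZ, SZ)))
  [1] add(add(Z, SZ), mul(add(Z, SZ), mul(SSZ, SZ)))
  [2] add(SZ, mul(add(Z, SZ), mul(SSZ, SZ)))
  [3] S(add(Z, mul(add(Z, SZ), mul(SSZ, SZ))))
  [4] S(mul(add(Z, SZ), mul(SSZ, SZ)))
  [5] S(mul(SZ, mul(SSZ, SZ)))
  [6] S(add(mul(SSZ, SZ), mul(Z, mul(SSZ, SZ))))
  [7] S(add(add(SZ, mul(SZ, SZ)), mul(Z, mul(SSZ, SZ))))
  [8] S(add(S(add(Z, mul(SZ, SZ))), mul(Z, mul(SSZ, SZ))))
  [9] S(S(add(add(Z, mul(SZ, SZ)), mul(Z, mul(SSZ, SZ)))))
  [10] S(S(add(mul(SZ, SZ), mul(Z, mul(SSZ, SZ)))))
  [11] S(S(add(add(SZ, mul(Z, SZ)), mul(Z, mul(SSZ, SZ)))))
  [12] S(S(add(S(add(Z, mul(Z, SZ))), mul(Z, mul(SSZ, SZ)))))
  [13] S(S(S(add(add(Z, mul(Z, SZ)), mul(Z, mul(SSZ, SZ))))))
  [14] S(S(S(add(mul(Z, SZ), mul(Z, mul(SSZ, SZ))))))
  [15] S(S(S(add(Z, mul(Z, mul(SSZ, SZ))))))
  [16] S(S(S(mul(Z, mul(SSZ, SZ)))))
  [17] SSSZ

Term B:
  start: mul(add(add(SSZ, SZ), mul(Z, Z)), add(SZ, mul(SSZ, Z)))
  [1] mul(add(S(add(SZ, SZ)), mul(Z, Z)), add(SZ, mul(SSZ, Z)))
  [2] mul(S(add(add(SZ, SZ), mul(Z, Z))), add(SZ, mul(SSZ, Z)))
  [3] add(add(SZ, mul(SSZ, Z)), mul(add(add(SZ, SZ), mul(Z, Z)), add(SZ, mul(SSZ, Z))))
  [4] add(S(add(Z, mul(SSZ, Z))), mul(add(add(SZ, SZ), mul(Z, Z)), add(SZ, mul(SSZ, Z))))
  [5] S(add(add(Z, mul(SSZ, Z)), mul(add(add(SZ, SZ), mul(Z, Z)), add(SZ, mul(SSZ, Z)))))
  [6] S(add(mul(SSZ, Z), mul(add(add(SZ, SZ), mul(Z, Z)), add(SZ, mul(SSZ, Z)))))
  [7] S(add(add(Z, mul(SZ, Z)), mul(add(add(SZ, SZ), mul(Z, Z)), add(SZ, mul(SSZ, Z)))))
  [8] S(add(mul(SZ, Z), mul(add(add(SZ, SZ), mul(Z, Z)), add(SZ, mul(SSZ, Z)))))
  [9] S(add(add(Z, mul(Z, Z)), mul(add(add(SZ, SZ), mul(Z, Z)), add(SZ, mul(SSZ, Z)))))
  [10] S(add(mul(Z, Z), mul(add(add(SZ, SZ), mul(Z, Z)), add(SZ, mul(SSZ, Z)))))
  [11] S(add(Z, mul(add(add(SZ, SZ), mul(Z, Z)), add(SZ, mul(SSZ, Z)))))
  [12] S(mul(add(add(SZ, SZ), mul(Z, Z)), add(SZ, mul(SSZ, Z))))
  [13] S(mul(add(S(add(Z, SZ)), mul(Z, Z)), add(SZ, mul(SSZ, Z))))
  [14] S(mul(S(add(add(Z, SZ), mul(Z, Z))), add(SZ, mul(SSZ, Z))))
  [15] S(add(add(SZ, mul(SSZ, Z)), mul(add(add(Z, SZ), mul(Z, Z)), add(SZ, mul(SSZ, Z)))))
  [16] S(add(S(add(Z, mul(SSZ, Z))), mul(add(add(Z, SZ), mul(Z, Z)), add(SZ, mul(SSZ, Z)))))
  [17] S(S(add(add(Z, mul(SSZ, Z)), mul(add(add(Z, SZ), mul(Z, Z)), add(SZ, mul(SSZ, Z))))))
  [18] S(S(add(mul(SSZ, Z), mul(add(add(Z, SZ), mul(Z, Z)), add(SZ, mul(SSZ, Z))))))
  [19] S(S(add(add(Z, mul(SZ, Z)), mul(add(add(Z, SZ), mul(Z, Z)), add(SZ, mul(SSZ, Z))))))
  [20] S(S(add(mul(SZ, Z), mul(add(add(Z, SZ), mul(Z, Z)), add(SZ, mul(SSZ, Z))))))
  [21] S(S(add(add(Z, mul(Z, Z)), mul(add(add(Z, SZ), mul(Z, Z)), add(SZ, mul(SSZ, Z))))))
  [22] S(S(add(mul(Z, Z), mul(add(add(Z, SZ), mul(Z, Z)), add(SZ, mul(SSZ, Z))))))
  [23] S(S(add(Z, mul(add(add(Z, SZ), mul(Z, Z)), add(SZ, mul(SSZ, Z))))))
  [24] S(S(mul(add(add(Z, SZ), mul(Z, Z)), add(SZ, mul(SSZ, Z)))))
  [25] S(S(mul(add(SZ, mul(Z, Z)), add(SZ, mul(SSZ, Z)))))
  [26] S(S(mul(S(add(Z, mul(Z, Z))), add(SZ, mul(SSZ, Z)))))
  [27] S(S(add(add(SZ, mul(SSZ, Z)), mul(add(Z, mul(Z, Z)), add(SZ, mul(SSZ, Z))))))
  [28] S(S(add(S(add(Z, mul(SSZ, Z))), mul(add(Z, mul(Z, Z)), add(SZ, mul(SSZ, Z))))))
  [29] S(S(S(add(add(Z, mul(SSZ, Z)), mul(add(Z, mul(Z, Z)), add(SZ, mul(SSZ, Z)))))))
  [30] S(S(S(add(mul(SSZ, Z), mul(add(Z, mul(Z, Z)), add(SZ, mul(SSZ, Z)))))))
  [31] S(S(S(add(add(Z, mul(SZ, Z)), mul(add(Z, mul(Z, Z)), add(SZ, mul(SSZ, Z)))))))
  [32] S(S(S(add(mul(SZ, Z), mul(add(Z, mul(Z, Z)), add(SZ, mul(SSZ, Z)))))))
  [33] S(S(S(add(add(Z, mul(Z, Z)), mul(add(Z, mul(Z, Z)), add(SZ, mul(SSZ, Z)))))))
  [34] S(S(S(add(mul(Z, Z), mul(add(Z, mul(Z, Z)), add(SZ, mul(SSZ, Z)))))))
  [35] S(S(S(add(Z, mul(add(Z, mul(Z, Z)), add(SZ, mul(SSZ, Z)))))))
  [36] S(S(S(mul(add(Z, mul(Z, Z)), add(SZ, mul(SSZ, Z))))))
  [37] S(S(S(mul(mul(Z, Z), add(SZ, mul(SSZ, Z))))))
  [38] S(S(S(mul(Z, add(SZ, mul(SSZ, Z))))))
  [39] SSSZ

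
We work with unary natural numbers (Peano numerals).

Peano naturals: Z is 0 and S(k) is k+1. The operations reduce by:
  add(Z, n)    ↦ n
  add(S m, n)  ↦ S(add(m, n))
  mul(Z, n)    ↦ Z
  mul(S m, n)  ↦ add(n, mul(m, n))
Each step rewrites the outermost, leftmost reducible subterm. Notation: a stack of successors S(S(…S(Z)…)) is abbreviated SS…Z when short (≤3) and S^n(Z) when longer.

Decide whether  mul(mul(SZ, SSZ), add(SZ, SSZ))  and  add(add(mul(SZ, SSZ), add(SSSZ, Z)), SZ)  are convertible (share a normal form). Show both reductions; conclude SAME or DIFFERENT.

Answer: SAME — A ⇓ S^6(Z), B ⇓ S^6(Z)

Derivation:
Term A:
  start: mul(mul(SZ, SSZ), add(SZ, SSZ))
  →1  mul(add(SSZ, mul(Z, SSZ)), add(SZ, SSZ))
  →2  mul(S(add(SZ, mul(Z, SSZ))), add(SZ, SSZ))
  →3  add(add(SZ, SSZ), mul(add(SZ, mul(Z, SSZ)), add(SZ, SSZ)))
  →4  add(S(add(Z, SSZ)), mul(add(SZ, mul(Z, SSZ)), add(SZ, SSZ)))
  →5  S(add(add(Z, SSZ), mul(add(SZ, mul(Z, SSZ)), add(SZ, SSZ))))
  →6  S(add(SSZ, mul(add(SZ, mul(Z, SSZ)), add(SZ, SSZ))))
  →7  S(S(add(SZ, mul(add(SZ, mul(Z, SSZ)), add(SZ, SSZ)))))
  →8  S(S(S(add(Z, mul(add(SZ, mul(Z, SSZ)), add(SZ, SSZ))))))
  →9  S(S(S(mul(add(SZ, mul(Z, SSZ)), add(SZ, SSZ)))))
  →10  S(S(S(mul(S(add(Z, mul(Z, SSZ))), add(SZ, SSZ)))))
  →11  S(S(S(add(add(SZ, SSZ), mul(add(Z, mul(Z, SSZ)), add(SZ, SSZ))))))
  →12  S(S(S(add(S(add(Z, SSZ)), mul(add(Z, mul(Z, SSZ)), add(SZ, SSZ))))))
  →13  S(S(S(S(add(add(Z, SSZ), mul(add(Z, mul(Z, SSZ)), add(SZ, SSZ)))))))
  →14  S(S(S(S(add(SSZ, mul(add(Z, mul(Z, SSZ)), add(SZ, SSZ)))))))
  →15  S(S(S(S(S(add(SZ, mul(add(Z, mul(Z, SSZ)), add(SZ, SSZ))))))))
  →16  S(S(S(S(S(S(add(Z, mul(add(Z, mul(Z, SSZ)), add(SZ, SSZ)))))))))
  →17  S(S(S(S(S(S(mul(add(Z, mul(Z, SSZ)), add(SZ, SSZ))))))))
  →18  S(S(S(S(S(S(mul(mul(Z, SSZ), add(SZ, SSZ))))))))
  →19  S(S(S(S(S(S(mul(Z, add(SZ, SSZ))))))))
  →20  S^6(Z)

Term B:
  start: add(add(mul(SZ, SSZ), add(SSSZ, Z)), SZ)
  →1  add(add(add(SSZ, mul(Z, SSZ)), add(SSSZ, Z)), SZ)
  →2  add(add(S(add(SZ, mul(Z, SSZ))), add(SSSZ, Z)), SZ)
  →3  add(S(add(add(SZ, mul(Z, SSZ)), add(SSSZ, Z))), SZ)
  →4  S(add(add(add(SZ, mul(Z, SSZ)), add(SSSZ, Z)), SZ))
  →5  S(add(add(S(add(Z, mul(Z, SSZ))), add(SSSZ, Z)), SZ))
  →6  S(add(S(add(add(Z, mul(Z, SSZ)), add(SSSZ, Z))), SZ))
  →7  S(S(add(add(add(Z, mul(Z, SSZ)), add(SSSZ, Z)), SZ)))
  →8  S(S(add(add(mul(Z, SSZ), add(SSSZ, Z)), SZ)))
  →9  S(S(add(add(Z, add(SSSZ, Z)), SZ)))
  →10  S(S(add(add(SSSZ, Z), SZ)))
  →11  S(S(add(S(add(SSZ, Z)), SZ)))
  →12  S(S(S(add(add(SSZ, Z), SZ))))
  →13  S(S(S(add(S(add(SZ, Z)), SZ))))
  →14  S(S(S(S(add(add(SZ, Z), SZ)))))
  →15  S(S(S(S(add(S(add(Z, Z)), SZ)))))
  →16  S(S(S(S(S(add(add(Z, Z), SZ))))))
  →17  S(S(S(S(S(add(Z, SZ))))))
  →18  S^6(Z)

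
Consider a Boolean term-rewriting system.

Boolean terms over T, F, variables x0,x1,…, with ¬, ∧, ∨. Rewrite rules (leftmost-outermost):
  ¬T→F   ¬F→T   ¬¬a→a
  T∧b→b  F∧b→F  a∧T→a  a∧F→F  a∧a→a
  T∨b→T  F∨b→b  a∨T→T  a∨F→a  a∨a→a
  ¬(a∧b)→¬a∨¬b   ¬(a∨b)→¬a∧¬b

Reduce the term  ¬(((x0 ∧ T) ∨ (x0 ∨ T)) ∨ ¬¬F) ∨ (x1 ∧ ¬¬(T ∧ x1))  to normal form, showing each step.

Answer: normal form = x1  (in 14 steps)

Reduction:
  start: ¬(((x0 ∧ T) ∨ (x0 ∨ T)) ∨ ¬¬F) ∨ (x1 ∧ ¬¬(T ∧ x1))
  step 1: (¬((x0 ∧ T) ∨ (x0 ∨ T)) ∧ ¬¬¬F) ∨ (x1 ∧ ¬¬(T ∧ x1))
  step 2: ((¬(x0 ∧ T) ∧ ¬(x0 ∨ T)) ∧ ¬¬¬F) ∨ (x1 ∧ ¬¬(T ∧ x1))
  step 3: (((¬x0 ∨ ¬T) ∧ ¬(x0 ∨ T)) ∧ ¬¬¬F) ∨ (x1 ∧ ¬¬(T ∧ x1))
  step 4: (((¬x0 ∨ F) ∧ ¬(x0 ∨ T)) ∧ ¬¬¬F) ∨ (x1 ∧ ¬¬(T ∧ x1))
  step 5: ((¬x0 ∧ ¬(x0 ∨ T)) ∧ ¬¬¬F) ∨ (x1 ∧ ¬¬(T ∧ x1))
  step 6: ((¬x0 ∧ (¬x0 ∧ ¬T)) ∧ ¬¬¬F) ∨ (x1 ∧ ¬¬(T ∧ x1))
  step 7: ((¬x0 ∧ (¬x0 ∧ F)) ∧ ¬¬¬F) ∨ (x1 ∧ ¬¬(T ∧ x1))
  step 8: ((¬x0 ∧ F) ∧ ¬¬¬F) ∨ (x1 ∧ ¬¬(T ∧ x1))
  step 9: (F ∧ ¬¬¬F) ∨ (x1 ∧ ¬¬(T ∧ x1))
  step 10: F ∨ (x1 ∧ ¬¬(T ∧ x1))
  step 11: x1 ∧ ¬¬(T ∧ x1)
  step 12: x1 ∧ (T ∧ x1)
  step 13: x1 ∧ x1
  step 14: x1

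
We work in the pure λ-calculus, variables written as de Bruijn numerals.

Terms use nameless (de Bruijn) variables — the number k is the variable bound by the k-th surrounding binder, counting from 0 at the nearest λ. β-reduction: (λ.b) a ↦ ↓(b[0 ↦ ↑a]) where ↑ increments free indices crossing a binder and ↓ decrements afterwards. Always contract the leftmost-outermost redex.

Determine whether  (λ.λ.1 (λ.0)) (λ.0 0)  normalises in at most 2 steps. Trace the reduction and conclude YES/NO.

  start: (λ.λ.1 (λ.0)) (λ.0 0)
  step 1: λ.(λ.0 0) (λ.0)
  step 2: λ.(λ.0) (λ.0)

Answer: NO — after 2 steps the term is λ.(λ.0) (λ.0), not yet normal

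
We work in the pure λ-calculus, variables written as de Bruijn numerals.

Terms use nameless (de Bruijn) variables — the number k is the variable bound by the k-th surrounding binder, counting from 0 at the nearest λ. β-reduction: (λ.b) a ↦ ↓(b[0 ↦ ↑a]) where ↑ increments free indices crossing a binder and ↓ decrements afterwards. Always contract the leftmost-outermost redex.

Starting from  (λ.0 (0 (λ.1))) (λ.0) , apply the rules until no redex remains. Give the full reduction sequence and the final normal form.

Answer: normal form = λ.λ.0  (in 3 steps)

Derivation:
  start: (λ.0 (0 (λ.1))) (λ.0)
  [1] (λ.0) ((λ.0) (λ.λ.0))
  [2] (λ.0) (λ.λ.0)
  [3] λ.λ.0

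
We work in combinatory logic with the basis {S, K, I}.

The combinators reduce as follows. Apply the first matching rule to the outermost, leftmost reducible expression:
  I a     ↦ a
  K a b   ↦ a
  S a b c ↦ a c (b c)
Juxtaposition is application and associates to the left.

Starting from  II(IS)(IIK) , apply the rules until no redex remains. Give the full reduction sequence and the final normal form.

  start: II(IS)(IIK)
  →1  I(IS)(IIK)
  →2  IS(IIK)
  →3  S(IIK)
  →4  S(IK)
  →5  SK

Answer: normal form = SK  (in 5 steps)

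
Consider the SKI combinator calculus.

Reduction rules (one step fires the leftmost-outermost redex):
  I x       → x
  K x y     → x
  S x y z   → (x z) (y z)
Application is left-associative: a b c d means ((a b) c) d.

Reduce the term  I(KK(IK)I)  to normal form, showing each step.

  start: I(KK(IK)I)
  [1] KK(IK)I
  [2] KI

Answer: normal form = KI  (in 2 steps)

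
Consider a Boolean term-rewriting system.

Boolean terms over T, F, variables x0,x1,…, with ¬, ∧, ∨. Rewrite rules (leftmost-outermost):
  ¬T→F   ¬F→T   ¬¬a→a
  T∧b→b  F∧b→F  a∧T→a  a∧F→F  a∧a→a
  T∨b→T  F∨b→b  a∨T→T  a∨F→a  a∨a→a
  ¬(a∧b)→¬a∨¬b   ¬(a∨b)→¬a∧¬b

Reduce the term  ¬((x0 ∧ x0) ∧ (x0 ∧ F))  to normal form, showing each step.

Answer: normal form = T  (in 7 steps)

Working:
  start: ¬((x0 ∧ x0) ∧ (x0 ∧ F))
  step 1: ¬(x0 ∧ x0) ∨ ¬(x0 ∧ F)
  step 2: (¬x0 ∨ ¬x0) ∨ ¬(x0 ∧ F)
  step 3: ¬x0 ∨ ¬(x0 ∧ F)
  step 4: ¬x0 ∨ (¬x0 ∨ ¬F)
  step 5: ¬x0 ∨ (¬x0 ∨ T)
  step 6: ¬x0 ∨ T
  step 7: T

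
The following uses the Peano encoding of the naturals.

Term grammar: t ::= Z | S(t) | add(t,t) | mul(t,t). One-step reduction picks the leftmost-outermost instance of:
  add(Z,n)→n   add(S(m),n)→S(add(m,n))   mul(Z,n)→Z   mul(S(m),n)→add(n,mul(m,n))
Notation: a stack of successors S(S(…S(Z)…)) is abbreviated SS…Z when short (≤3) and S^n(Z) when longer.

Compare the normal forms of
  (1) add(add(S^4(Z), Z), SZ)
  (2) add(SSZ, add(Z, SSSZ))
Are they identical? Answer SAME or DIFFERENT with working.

Answer: SAME — A ⇓ S^5(Z), B ⇓ S^5(Z)

Reduction:
Term A:
  start: add(add(S^4(Z), Z), SZ)
  [1] add(S(add(SSSZ, Z)), SZ)
  [2] S(add(add(SSSZ, Z), SZ))
  [3] S(add(S(add(SSZ, Z)), SZ))
  [4] S(S(add(add(SSZ, Z), SZ)))
  [5] S(S(add(S(add(SZ, Z)), SZ)))
  [6] S(S(S(add(add(SZ, Z), SZ))))
  [7] S(S(S(add(S(add(Z, Z)), SZ))))
  [8] S(S(S(S(add(add(Z, Z), SZ)))))
  [9] S(S(S(S(add(Z, SZ)))))
  [10] S^5(Z)

Term B:
  start: add(SSZ, add(Z, SSSZ))
  [1] S(add(SZ, add(Z, SSSZ)))
  [2] S(S(add(Z, add(Z, SSSZ))))
  [3] S(S(add(Z, SSSZ)))
  [4] S^5(Z)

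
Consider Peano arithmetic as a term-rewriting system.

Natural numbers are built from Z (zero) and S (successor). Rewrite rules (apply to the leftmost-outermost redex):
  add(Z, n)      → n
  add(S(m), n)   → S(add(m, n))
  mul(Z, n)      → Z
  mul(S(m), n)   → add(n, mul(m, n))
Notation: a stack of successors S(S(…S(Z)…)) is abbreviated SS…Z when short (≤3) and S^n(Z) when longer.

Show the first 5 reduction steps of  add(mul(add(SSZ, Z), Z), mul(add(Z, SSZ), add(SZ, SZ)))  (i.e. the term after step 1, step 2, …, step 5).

  start: add(mul(add(SSZ, Z), Z), mul(add(Z, SSZ), add(SZ, SZ)))
  [1] add(mul(S(add(SZ, Z)), Z), mul(add(Z, SSZ), add(SZ, SZ)))
  [2] add(add(Z, mul(add(SZ, Z), Z)), mul(add(Z, SSZ), add(SZ, SZ)))
  [3] add(mul(add(SZ, Z), Z), mul(add(Z, SSZ), add(SZ, SZ)))
  [4] add(mul(S(add(Z, Z)), Z), mul(add(Z, SSZ), add(SZ, SZ)))
  [5] add(add(Z, mul(add(Z, Z), Z)), mul(add(Z, SSZ), add(SZ, SZ)))

Answer: after 5 steps: add(add(Z, mul(add(Z, Z), Z)), mul(add(Z, SSZ), add(SZ, SZ)))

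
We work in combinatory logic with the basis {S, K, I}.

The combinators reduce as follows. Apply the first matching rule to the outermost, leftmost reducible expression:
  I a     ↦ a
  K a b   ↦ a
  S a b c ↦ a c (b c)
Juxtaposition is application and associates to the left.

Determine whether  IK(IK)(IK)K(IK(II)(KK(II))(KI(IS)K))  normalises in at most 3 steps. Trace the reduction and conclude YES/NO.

Answer: NO — after 3 steps the term is KK(IK(II)(KK(II))(KI(IS)K)), not yet normal

Derivation:
  start: IK(IK)(IK)K(IK(II)(KK(II))(KI(IS)K))
  →1  K(IK)(IK)K(IK(II)(KK(II))(KI(IS)K))
  →2  IKK(IK(II)(KK(II))(KI(IS)K))
  →3  KK(IK(II)(KK(II))(KI(IS)K))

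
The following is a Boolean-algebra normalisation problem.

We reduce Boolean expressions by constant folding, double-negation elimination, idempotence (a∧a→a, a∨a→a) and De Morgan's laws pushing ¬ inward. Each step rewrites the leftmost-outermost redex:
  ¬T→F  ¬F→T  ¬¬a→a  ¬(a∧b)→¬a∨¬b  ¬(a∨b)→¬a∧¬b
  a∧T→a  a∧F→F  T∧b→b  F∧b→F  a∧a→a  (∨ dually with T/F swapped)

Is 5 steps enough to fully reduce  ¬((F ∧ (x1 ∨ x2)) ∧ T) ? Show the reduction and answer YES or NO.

  start: ¬((F ∧ (x1 ∨ x2)) ∧ T)
  →1  ¬(F ∧ (x1 ∨ x2)) ∨ ¬T
  →2  (¬F ∨ ¬(x1 ∨ x2)) ∨ ¬T
  →3  (T ∨ ¬(x1 ∨ x2)) ∨ ¬T
  →4  T ∨ ¬T
  →5  T

Answer: YES — reaches normal form T in 5 ≤ 5 steps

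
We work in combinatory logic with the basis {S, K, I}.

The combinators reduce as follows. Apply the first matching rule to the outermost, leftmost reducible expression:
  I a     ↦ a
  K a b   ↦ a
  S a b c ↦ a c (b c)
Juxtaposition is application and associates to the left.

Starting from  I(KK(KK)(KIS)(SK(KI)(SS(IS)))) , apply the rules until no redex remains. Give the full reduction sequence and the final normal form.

  start: I(KK(KK)(KIS)(SK(KI)(SS(IS))))
  step 1: KK(KK)(KIS)(SK(KI)(SS(IS)))
  step 2: K(KIS)(SK(KI)(SS(IS)))
  step 3: KIS
  step 4: I

Answer: normal form = I  (in 4 steps)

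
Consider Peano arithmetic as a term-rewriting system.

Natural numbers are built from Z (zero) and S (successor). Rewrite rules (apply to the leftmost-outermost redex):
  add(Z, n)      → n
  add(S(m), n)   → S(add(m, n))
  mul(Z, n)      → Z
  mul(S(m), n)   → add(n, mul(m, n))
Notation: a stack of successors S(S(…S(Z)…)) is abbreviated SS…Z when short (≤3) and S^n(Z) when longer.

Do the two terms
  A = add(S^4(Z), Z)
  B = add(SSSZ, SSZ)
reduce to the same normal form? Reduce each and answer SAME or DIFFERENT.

Term A:
  start: add(S^4(Z), Z)
  [1] S(add(SSSZ, Z))
  [2] S(S(add(SSZ, Z)))
  [3] S(S(S(add(SZ, Z))))
  [4] S(S(S(S(add(Z, Z)))))
  [5] S^4(Z)

Term B:
  start: add(SSSZ, SSZ)
  [1] S(add(SSZ, SSZ))
  [2] S(S(add(SZ, SSZ)))
  [3] S(S(S(add(Z, SSZ))))
  [4] S^5(Z)

Answer: DIFFERENT — A ⇓ S^4(Z), B ⇓ S^5(Z)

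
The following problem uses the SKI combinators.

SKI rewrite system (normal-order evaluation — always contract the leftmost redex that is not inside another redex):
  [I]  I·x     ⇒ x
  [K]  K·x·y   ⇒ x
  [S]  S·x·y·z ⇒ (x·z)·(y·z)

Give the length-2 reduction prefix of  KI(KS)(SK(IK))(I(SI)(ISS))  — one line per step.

Answer: after 2 steps: SK(IK)(I(SI)(ISS))

Derivation:
  start: KI(KS)(SK(IK))(I(SI)(ISS))
  →1  I(SK(IK))(I(SI)(ISS))
  →2  SK(IK)(I(SI)(ISS))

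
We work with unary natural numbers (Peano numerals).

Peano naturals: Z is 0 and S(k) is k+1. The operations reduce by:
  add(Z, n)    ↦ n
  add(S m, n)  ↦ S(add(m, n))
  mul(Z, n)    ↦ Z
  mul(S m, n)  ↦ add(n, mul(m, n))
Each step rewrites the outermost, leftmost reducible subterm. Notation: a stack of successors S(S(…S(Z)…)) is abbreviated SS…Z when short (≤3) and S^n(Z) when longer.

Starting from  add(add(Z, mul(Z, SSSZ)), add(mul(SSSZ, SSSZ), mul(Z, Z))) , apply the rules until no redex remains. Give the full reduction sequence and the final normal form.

  start: add(add(Z, mul(Z, SSSZ)), add(mul(SSSZ, SSSZ), mul(Z, Z)))
  [1] add(mul(Z, SSSZ), add(mul(SSSZ, SSSZ), mul(Z, Z)))
  [2] add(Z, add(mul(SSSZ, SSSZ), mul(Z, Z)))
  [3] add(mul(SSSZ, SSSZ), mul(Z, Z))
  [4] add(add(SSSZ, mul(SSZ, SSSZ)), mul(Z, Z))
  [5] add(S(add(SSZ, mul(SSZ, SSSZ))), mul(Z, Z))
  [6] S(add(add(SSZ, mul(SSZ, SSSZ)), mul(Z, Z)))
  [7] S(add(S(add(SZ, mul(SSZ, SSSZ))), mul(Z, Z)))
  [8] S(S(add(add(SZ, mul(SSZ, SSSZ)), mul(Z, Z))))
  [9] S(S(add(S(add(Z, mul(SSZ, SSSZ))), mul(Z, Z))))
  [10] S(S(S(add(add(Z, mul(SSZ, SSSZ)), mul(Z, Z)))))
  [11] S(S(S(add(mul(SSZ, SSSZ), mul(Z, Z)))))
  [12] S(S(S(add(add(SSSZ, mul(SZ, SSSZ)), mul(Z, Z)))))
  [13] S(S(S(add(S(add(SSZ, mul(SZ, SSSZ))), mul(Z, Z)))))
  [14] S(S(S(S(add(add(SSZ, mul(SZ, SSSZ)), mul(Z, Z))))))
  [15] S(S(S(S(add(S(add(SZ, mul(SZ, SSSZ))), mul(Z, Z))))))
  [16] S(S(S(S(S(add(add(SZ, mul(SZ, SSSZ)), mul(Z, Z)))))))
  [17] S(S(S(S(S(add(S(add(Z, mul(SZ, SSSZ))), mul(Z, Z)))))))
  [18] S(S(S(S(S(S(add(add(Z, mul(SZ, SSSZ)), mul(Z, Z))))))))
  [19] S(S(S(S(S(S(add(mul(SZ, SSSZ), mul(Z, Z))))))))
  [20] S(S(S(S(S(S(add(add(SSSZ, mul(Z, SSSZ)), mul(Z, Z))))))))
  [21] S(S(S(S(S(S(add(S(add(SSZ, mul(Z, SSSZ))), mul(Z, Z))))))))
  [22] S(S(S(S(S(S(S(add(add(SSZ, mul(Z, SSSZ)), mul(Z, Z)))))))))
  [23] S(S(S(S(S(S(S(add(S(add(SZ, mul(Z, SSSZ))), mul(Z, Z)))))))))
  [24] S(S(S(S(S(S(S(S(add(add(SZ, mul(Z, SSSZ)), mul(Z, Z))))))))))
  [25] S(S(S(S(S(S(S(S(add(S(add(Z, mul(Z, SSSZ))), mul(Z, Z))))))))))
  [26] S(S(S(S(S(S(S(S(S(add(add(Z, mul(Z, SSSZ)), mul(Z, Z)))))))))))
  [27] S(S(S(S(S(S(S(S(S(add(mul(Z, SSSZ), mul(Z, Z)))))))))))
  [28] S(S(S(S(S(S(S(S(S(add(Z, mul(Z, Z)))))))))))
  [29] S(S(S(S(S(S(S(S(S(mul(Z, Z))))))))))
  [30] S^9(Z)

Answer: normal form = S^9(Z)  (in 30 steps)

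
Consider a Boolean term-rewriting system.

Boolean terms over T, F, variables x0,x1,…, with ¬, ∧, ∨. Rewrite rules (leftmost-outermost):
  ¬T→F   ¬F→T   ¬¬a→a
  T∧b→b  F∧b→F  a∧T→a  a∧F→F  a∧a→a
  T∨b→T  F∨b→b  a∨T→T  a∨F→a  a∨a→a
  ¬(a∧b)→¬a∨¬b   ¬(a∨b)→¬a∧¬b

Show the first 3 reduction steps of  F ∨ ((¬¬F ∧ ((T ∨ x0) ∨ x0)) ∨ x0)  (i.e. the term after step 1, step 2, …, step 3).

  start: F ∨ ((¬¬F ∧ ((T ∨ x0) ∨ x0)) ∨ x0)
  step 1: (¬¬F ∧ ((T ∨ x0) ∨ x0)) ∨ x0
  step 2: (F ∧ ((T ∨ x0) ∨ x0)) ∨ x0
  step 3: F ∨ x0

Answer: after 3 steps: F ∨ x0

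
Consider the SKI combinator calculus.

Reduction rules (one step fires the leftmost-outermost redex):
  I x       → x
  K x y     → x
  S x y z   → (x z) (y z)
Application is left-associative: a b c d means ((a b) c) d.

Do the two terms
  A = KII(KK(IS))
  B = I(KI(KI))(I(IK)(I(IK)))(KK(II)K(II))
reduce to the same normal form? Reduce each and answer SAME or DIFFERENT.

Term A:
  start: KII(KK(IS))
  step 1: I(KK(IS))
  step 2: KK(IS)
  step 3: K

Term B:
  start: I(KI(KI))(I(IK)(I(IK)))(KK(II)K(II))
  step 1: KI(KI)(I(IK)(I(IK)))(KK(II)K(II))
  step 2: I(I(IK)(I(IK)))(KK(II)K(II))
  step 3: I(IK)(I(IK))(KK(II)K(II))
  step 4: IK(I(IK))(KK(II)K(II))
  step 5: K(I(IK))(KK(II)K(II))
  step 6: I(IK)
  step 7: IK
  step 8: K

Answer: SAME — A ⇓ K, B ⇓ K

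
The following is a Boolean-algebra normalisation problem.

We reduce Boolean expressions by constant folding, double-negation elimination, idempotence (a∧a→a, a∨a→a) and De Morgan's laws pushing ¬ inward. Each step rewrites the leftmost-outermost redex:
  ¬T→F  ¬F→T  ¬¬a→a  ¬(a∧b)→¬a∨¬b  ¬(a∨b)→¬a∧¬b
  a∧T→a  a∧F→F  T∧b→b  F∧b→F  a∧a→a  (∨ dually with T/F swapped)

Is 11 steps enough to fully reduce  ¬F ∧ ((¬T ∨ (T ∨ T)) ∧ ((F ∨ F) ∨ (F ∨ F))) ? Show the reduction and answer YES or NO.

Answer: YES — reaches normal form F in 8 ≤ 11 steps

Derivation:
  start: ¬F ∧ ((¬T ∨ (T ∨ T)) ∧ ((F ∨ F) ∨ (F ∨ F)))
  [1] T ∧ ((¬T ∨ (T ∨ T)) ∧ ((F ∨ F) ∨ (F ∨ F)))
  [2] (¬T ∨ (T ∨ T)) ∧ ((F ∨ F) ∨ (F ∨ F))
  [3] (F ∨ (T ∨ T)) ∧ ((F ∨ F) ∨ (F ∨ F))
  [4] (T ∨ T) ∧ ((F ∨ F) ∨ (F ∨ F))
  [5] T ∧ ((F ∨ F) ∨ (F ∨ F))
  [6] (F ∨ F) ∨ (F ∨ F)
  [7] F ∨ F
  [8] F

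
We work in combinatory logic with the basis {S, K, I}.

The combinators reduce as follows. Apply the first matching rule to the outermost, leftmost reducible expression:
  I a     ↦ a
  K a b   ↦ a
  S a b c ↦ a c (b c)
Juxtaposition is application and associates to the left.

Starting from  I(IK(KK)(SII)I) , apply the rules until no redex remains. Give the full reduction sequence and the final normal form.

Answer: normal form = K  (in 4 steps)

Working:
  start: I(IK(KK)(SII)I)
  step 1: IK(KK)(SII)I
  step 2: K(KK)(SII)I
  step 3: KKI
  step 4: K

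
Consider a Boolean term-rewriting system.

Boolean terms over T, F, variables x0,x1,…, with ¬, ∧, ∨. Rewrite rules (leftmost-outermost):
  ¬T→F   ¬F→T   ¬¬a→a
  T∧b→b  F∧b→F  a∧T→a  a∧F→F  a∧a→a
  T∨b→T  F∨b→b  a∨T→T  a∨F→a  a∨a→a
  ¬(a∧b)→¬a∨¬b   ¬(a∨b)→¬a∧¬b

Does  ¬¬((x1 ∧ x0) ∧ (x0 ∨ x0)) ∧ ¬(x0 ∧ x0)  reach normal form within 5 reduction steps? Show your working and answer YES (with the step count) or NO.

  start: ¬¬((x1 ∧ x0) ∧ (x0 ∨ x0)) ∧ ¬(x0 ∧ x0)
  →1  ((x1 ∧ x0) ∧ (x0 ∨ x0)) ∧ ¬(x0 ∧ x0)
  →2  ((x1 ∧ x0) ∧ x0) ∧ ¬(x0 ∧ x0)
  →3  ((x1 ∧ x0) ∧ x0) ∧ (¬x0 ∨ ¬x0)
  →4  ((x1 ∧ x0) ∧ x0) ∧ ¬x0

Answer: YES — reaches normal form ((x1 ∧ x0) ∧ x0) ∧ ¬x0 in 4 ≤ 5 steps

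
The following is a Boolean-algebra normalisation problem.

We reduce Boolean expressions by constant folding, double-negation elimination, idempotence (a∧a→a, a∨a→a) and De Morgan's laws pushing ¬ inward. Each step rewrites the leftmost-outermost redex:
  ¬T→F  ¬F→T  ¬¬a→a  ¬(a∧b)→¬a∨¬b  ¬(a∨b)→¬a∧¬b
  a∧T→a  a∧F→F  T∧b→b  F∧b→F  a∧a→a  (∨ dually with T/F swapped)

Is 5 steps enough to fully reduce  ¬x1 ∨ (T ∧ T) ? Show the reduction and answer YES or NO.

  start: ¬x1 ∨ (T ∧ T)
  step 1: ¬x1 ∨ T
  step 2: T

Answer: YES — reaches normal form T in 2 ≤ 5 steps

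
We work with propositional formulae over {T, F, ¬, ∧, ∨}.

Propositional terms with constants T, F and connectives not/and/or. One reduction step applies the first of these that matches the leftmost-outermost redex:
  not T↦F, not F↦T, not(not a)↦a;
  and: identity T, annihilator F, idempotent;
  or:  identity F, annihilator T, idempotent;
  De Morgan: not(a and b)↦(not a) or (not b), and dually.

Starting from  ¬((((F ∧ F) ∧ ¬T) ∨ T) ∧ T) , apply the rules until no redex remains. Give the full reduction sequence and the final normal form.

  start: ¬((((F ∧ F) ∧ ¬T) ∨ T) ∧ T)
  step 1: ¬(((F ∧ F) ∧ ¬T) ∨ T) ∨ ¬T
  step 2: (¬((F ∧ F) ∧ ¬T) ∧ ¬T) ∨ ¬T
  step 3: ((¬(F ∧ F) ∨ ¬¬T) ∧ ¬T) ∨ ¬T
  step 4: (((¬F ∨ ¬F) ∨ ¬¬T) ∧ ¬T) ∨ ¬T
  step 5: ((¬F ∨ ¬¬T) ∧ ¬T) ∨ ¬T
  step 6: ((T ∨ ¬¬T) ∧ ¬T) ∨ ¬T
  step 7: (T ∧ ¬T) ∨ ¬T
  step 8: ¬T ∨ ¬T
  step 9: ¬T
  step 10: F

Answer: normal form = F  (in 10 steps)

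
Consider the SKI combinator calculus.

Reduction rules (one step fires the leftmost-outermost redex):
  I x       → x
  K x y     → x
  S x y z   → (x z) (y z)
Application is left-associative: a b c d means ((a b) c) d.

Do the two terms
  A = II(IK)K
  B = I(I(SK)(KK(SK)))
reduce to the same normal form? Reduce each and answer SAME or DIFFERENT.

Term A:
  start: II(IK)K
  →1  I(IK)K
  →2  IKK
  →3  KK

Term B:
  start: I(I(SK)(KK(SK)))
  →1  I(SK)(KK(SK))
  →2  SK(KK(SK))
  →3  SKK

Answer: DIFFERENT — A ⇓ KK, B ⇓ SKK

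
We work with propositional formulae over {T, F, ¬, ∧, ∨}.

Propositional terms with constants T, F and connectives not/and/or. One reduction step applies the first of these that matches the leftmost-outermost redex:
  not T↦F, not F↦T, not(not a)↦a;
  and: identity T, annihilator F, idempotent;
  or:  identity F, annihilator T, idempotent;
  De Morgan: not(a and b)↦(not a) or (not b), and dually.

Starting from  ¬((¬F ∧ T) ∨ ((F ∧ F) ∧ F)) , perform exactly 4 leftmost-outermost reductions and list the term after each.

Answer: after 4 steps: ¬T ∧ ¬((F ∧ F) ∧ F)

Reduction:
  start: ¬((¬F ∧ T) ∨ ((F ∧ F) ∧ F))
  →1  ¬(¬F ∧ T) ∧ ¬((F ∧ F) ∧ F)
  →2  (¬¬F ∨ ¬T) ∧ ¬((F ∧ F) ∧ F)
  →3  (F ∨ ¬T) ∧ ¬((F ∧ F) ∧ F)
  →4  ¬T ∧ ¬((F ∧ F) ∧ F)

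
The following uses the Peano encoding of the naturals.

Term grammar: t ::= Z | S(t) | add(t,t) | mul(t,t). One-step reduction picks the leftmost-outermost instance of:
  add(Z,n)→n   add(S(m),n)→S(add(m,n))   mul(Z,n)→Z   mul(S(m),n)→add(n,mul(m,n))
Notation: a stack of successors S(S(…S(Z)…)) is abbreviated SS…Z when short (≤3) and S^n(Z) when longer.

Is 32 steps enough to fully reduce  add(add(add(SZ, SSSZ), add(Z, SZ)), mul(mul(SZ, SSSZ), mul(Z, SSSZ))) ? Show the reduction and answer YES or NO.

  start: add(add(add(SZ, SSSZ), add(Z, SZ)), mul(mul(SZ, SSSZ), mul(Z, SSSZ)))
  →1  add(add(S(add(Z, SSSZ)), add(Z, SZ)), mul(mul(SZ, SSSZ), mul(Z, SSSZ)))
  →2  add(S(add(add(Z, SSSZ), add(Z, SZ))), mul(mul(SZ, SSSZ), mul(Z, SSSZ)))
  →3  S(add(add(add(Z, SSSZ), add(Z, SZ)), mul(mul(SZ, SSSZ), mul(Z, SSSZ))))
  →4  S(add(add(SSSZ, add(Z, SZ)), mul(mul(SZ, SSSZ), mul(Z, SSSZ))))
  →5  S(add(S(add(SSZ, add(Z, SZ))), mul(mul(SZ, SSSZ), mul(Z, SSSZ))))
  →6  S(S(add(add(SSZ, add(Z, SZ)), mul(mul(SZ, SSSZ), mul(Z, SSSZ)))))
  →7  S(S(add(S(add(SZ, add(Z, SZ))), mul(mul(SZ, SSSZ), mul(Z, SSSZ)))))
  →8  S(S(S(add(add(SZ, add(Z, SZ)), mul(mul(SZ, SSSZ), mul(Z, SSSZ))))))
  →9  S(S(S(add(S(add(Z, add(Z, SZ))), mul(mul(SZ, SSSZ), mul(Z, SSSZ))))))
  →10  S(S(S(S(add(add(Z, add(Z, SZ)), mul(mul(SZ, SSSZ), mul(Z, SSSZ)))))))
  →11  S(S(S(S(add(add(Z, SZ), mul(mul(SZ, SSSZ), mul(Z, SSSZ)))))))
  →12  S(S(S(S(add(SZ, mul(mul(SZ, SSSZ), mul(Z, SSSZ)))))))
  →13  S(S(S(S(S(add(Z, mul(mul(SZ, SSSZ), mul(Z, SSSZ))))))))
  →14  S(S(S(S(S(mul(mul(SZ, SSSZ), mul(Z, SSSZ)))))))
  →15  S(S(S(S(S(mul(add(SSSZ, mul(Z, SSSZ)), mul(Z, SSSZ)))))))
  →16  S(S(S(S(S(mul(S(add(SSZ, mul(Z, SSSZ))), mul(Z, SSSZ)))))))
  →17  S(S(S(S(S(add(mul(Z, SSSZ), mul(add(SSZ, mul(Z, SSSZ)), mul(Z, SSSZ))))))))
  →18  S(S(S(S(S(add(Z, mul(add(SSZ, mul(Z, SSSZ)), mul(Z, SSSZ))))))))
  →19  S(S(S(S(S(mul(add(SSZ, mul(Z, SSSZ)), mul(Z, SSSZ)))))))
  →20  S(S(S(S(S(mul(S(add(SZ, mul(Z, SSSZ))), mul(Z, SSSZ)))))))
  →21  S(S(S(S(S(add(mul(Z, SSSZ), mul(add(SZ, mul(Z, SSSZ)), mul(Z, SSSZ))))))))
  →22  S(S(S(S(S(add(Z, mul(add(SZ, mul(Z, SSSZ)), mul(Z, SSSZ))))))))
  →23  S(S(S(S(S(mul(add(SZ, mul(Z, SSSZ)), mul(Z, SSSZ)))))))
  →24  S(S(S(S(S(mul(S(add(Z, mul(Z, SSSZ))), mul(Z, SSSZ)))))))
  →25  S(S(S(S(S(add(mul(Z, SSSZ), mul(add(Z, mul(Z, SSSZ)), mul(Z, SSSZ))))))))
  →26  S(S(S(S(S(add(Z, mul(add(Z, mul(Z, SSSZ)), mul(Z, SSSZ))))))))
  →27  S(S(S(S(S(mul(add(Z, mul(Z, SSSZ)), mul(Z, SSSZ)))))))
  →28  S(S(S(S(S(mul(mul(Z, SSSZ), mul(Z, SSSZ)))))))
  →29  S(S(S(S(S(mul(Z, mul(Z, SSSZ)))))))
  →30  S^5(Z)

Answer: YES — reaches normal form S^5(Z) in 30 ≤ 32 steps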